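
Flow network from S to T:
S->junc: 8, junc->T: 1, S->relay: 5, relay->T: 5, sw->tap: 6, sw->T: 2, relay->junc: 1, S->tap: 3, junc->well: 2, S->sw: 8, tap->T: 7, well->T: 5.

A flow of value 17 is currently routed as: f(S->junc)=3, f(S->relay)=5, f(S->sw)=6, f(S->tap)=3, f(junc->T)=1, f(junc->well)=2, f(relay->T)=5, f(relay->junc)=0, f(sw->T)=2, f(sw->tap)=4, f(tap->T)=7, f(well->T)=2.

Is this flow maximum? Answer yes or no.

Residual reachable from S: {S, junc, sw, tap}; T is not reachable.
Saturated cut: S->relay, junc->well, junc->T, sw->T, tap->T with total capacity 17 = current flow value. Flow is maximum.

Yes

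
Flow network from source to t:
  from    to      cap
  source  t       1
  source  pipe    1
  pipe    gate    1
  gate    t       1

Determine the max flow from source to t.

Augment source→t: bottleneck 1. Total 1.
Augment source→pipe→gate→t: bottleneck 1. Total 2.
No augmenting path remains in the residual graph.

2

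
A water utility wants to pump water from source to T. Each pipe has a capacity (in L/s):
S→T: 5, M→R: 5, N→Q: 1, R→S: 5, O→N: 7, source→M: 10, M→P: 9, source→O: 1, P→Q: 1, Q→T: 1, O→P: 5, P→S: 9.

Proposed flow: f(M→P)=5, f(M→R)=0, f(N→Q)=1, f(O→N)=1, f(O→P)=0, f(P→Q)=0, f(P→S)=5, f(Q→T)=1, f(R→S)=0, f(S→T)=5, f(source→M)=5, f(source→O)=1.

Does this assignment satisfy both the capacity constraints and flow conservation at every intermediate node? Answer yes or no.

Every edge has 0 ≤ f(e) ≤ cap(e).
At each intermediate node, inflow equals outflow.

Yes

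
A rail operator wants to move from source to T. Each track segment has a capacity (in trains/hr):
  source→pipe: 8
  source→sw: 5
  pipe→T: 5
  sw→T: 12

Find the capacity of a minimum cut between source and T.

Max flow = 10 (via 2 augmenting paths).
In the residual at optimum, the set reachable from source is {pipe, source}.
Cut edges: source→sw (cap 5), pipe→T (cap 5). Sum = 10.

10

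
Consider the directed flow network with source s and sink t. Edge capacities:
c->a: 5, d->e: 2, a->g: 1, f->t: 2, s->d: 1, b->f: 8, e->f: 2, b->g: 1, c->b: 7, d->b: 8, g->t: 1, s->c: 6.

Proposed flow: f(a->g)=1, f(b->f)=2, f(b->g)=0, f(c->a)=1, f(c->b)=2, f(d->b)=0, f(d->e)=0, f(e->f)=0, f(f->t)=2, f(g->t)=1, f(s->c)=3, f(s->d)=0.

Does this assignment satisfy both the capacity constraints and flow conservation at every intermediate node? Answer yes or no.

Every edge has 0 ≤ f(e) ≤ cap(e).
At each intermediate node, inflow equals outflow.

Yes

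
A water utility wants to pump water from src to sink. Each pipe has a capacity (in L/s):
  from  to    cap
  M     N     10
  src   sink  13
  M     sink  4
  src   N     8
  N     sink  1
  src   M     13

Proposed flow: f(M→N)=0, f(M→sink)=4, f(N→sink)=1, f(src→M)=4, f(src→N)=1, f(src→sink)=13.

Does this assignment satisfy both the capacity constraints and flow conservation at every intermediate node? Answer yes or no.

Yes

Every edge has 0 ≤ f(e) ≤ cap(e).
At each intermediate node, inflow equals outflow.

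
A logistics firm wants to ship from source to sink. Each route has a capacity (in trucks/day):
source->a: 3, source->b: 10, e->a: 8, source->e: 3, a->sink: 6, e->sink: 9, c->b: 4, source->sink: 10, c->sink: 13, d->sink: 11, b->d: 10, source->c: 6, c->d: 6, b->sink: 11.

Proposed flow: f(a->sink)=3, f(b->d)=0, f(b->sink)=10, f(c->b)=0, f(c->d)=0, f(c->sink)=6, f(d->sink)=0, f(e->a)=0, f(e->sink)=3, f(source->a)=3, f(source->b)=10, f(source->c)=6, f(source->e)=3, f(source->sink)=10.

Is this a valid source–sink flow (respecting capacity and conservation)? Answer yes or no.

Yes

Every edge has 0 ≤ f(e) ≤ cap(e).
At each intermediate node, inflow equals outflow.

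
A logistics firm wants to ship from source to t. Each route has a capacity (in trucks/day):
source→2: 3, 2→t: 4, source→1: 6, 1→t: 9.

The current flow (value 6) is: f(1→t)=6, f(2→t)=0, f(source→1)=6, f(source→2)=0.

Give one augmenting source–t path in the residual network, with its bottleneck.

source→2→t, bottleneck 3

Residual along source→2→t: source→2: 3, 2→t: 4.
Bottleneck = min = 3.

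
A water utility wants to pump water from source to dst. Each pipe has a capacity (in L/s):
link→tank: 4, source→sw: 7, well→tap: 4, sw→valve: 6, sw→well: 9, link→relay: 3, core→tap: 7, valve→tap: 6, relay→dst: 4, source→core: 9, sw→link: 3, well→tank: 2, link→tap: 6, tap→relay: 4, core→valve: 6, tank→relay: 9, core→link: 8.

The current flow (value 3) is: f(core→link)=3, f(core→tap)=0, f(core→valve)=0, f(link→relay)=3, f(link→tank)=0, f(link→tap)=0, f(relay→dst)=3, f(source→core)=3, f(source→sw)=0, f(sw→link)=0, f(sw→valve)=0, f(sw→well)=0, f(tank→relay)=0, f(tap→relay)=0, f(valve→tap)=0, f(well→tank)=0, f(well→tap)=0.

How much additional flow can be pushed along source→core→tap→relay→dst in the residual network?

1

Residual capacities along the path: source→core: 6, core→tap: 7, tap→relay: 4, relay→dst: 1.
Minimum is 1.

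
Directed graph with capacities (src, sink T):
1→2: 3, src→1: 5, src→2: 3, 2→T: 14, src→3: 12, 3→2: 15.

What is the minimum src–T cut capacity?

Max flow = 14 (via 2 augmenting paths).
In the residual at optimum, the set reachable from src is {1, 2, 3, src}.
Cut edges: 2→T (cap 14). Sum = 14.

14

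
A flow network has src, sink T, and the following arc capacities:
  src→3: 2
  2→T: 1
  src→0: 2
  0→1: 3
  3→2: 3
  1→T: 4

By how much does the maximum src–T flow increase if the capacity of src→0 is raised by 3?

Original max flow = 3.
After raising cap(src→0), augmenting paths through that edge carry 1 more unit.
New max flow = 4. Increase = 1.

1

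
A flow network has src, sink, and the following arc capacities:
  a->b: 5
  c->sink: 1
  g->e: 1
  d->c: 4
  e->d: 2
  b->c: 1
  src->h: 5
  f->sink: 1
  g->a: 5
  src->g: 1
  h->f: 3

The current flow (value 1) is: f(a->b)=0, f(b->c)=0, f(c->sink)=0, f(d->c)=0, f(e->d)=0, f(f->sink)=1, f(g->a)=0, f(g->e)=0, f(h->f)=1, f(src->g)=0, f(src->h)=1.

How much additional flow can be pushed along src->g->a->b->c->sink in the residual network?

1

Residual capacities along the path: src->g: 1, g->a: 5, a->b: 5, b->c: 1, c->sink: 1.
Minimum is 1.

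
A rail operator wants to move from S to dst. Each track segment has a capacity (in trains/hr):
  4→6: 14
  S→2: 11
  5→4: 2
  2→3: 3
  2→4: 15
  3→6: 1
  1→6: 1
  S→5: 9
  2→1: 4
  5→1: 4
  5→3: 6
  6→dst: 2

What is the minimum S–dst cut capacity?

2

Max flow = 2 (via 2 augmenting paths).
In the residual at optimum, the set reachable from S is {1, 2, 3, 4, 5, 6, S}.
Cut edges: 6→dst (cap 2). Sum = 2.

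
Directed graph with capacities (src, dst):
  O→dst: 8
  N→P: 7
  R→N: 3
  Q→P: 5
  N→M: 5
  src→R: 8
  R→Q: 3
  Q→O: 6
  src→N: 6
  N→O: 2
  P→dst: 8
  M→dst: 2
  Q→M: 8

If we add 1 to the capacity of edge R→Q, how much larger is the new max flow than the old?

Original max flow = 12.
After raising cap(R→Q), augmenting paths through that edge carry 1 more unit.
New max flow = 13. Increase = 1.

1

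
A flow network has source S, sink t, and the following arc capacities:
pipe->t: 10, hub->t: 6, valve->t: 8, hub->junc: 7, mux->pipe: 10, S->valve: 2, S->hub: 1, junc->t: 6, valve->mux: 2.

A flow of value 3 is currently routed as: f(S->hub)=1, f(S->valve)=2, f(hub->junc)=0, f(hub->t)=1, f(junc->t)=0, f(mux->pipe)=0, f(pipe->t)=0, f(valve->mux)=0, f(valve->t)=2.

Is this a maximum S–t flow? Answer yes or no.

Yes

Residual reachable from S: {S}; t is not reachable.
Saturated cut: S->hub, S->valve with total capacity 3 = current flow value. Flow is maximum.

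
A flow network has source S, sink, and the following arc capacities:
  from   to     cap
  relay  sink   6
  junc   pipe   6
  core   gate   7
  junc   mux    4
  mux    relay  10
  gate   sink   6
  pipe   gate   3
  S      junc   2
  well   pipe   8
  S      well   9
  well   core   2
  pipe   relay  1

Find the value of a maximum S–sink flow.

Augment S->well->core->gate->sink: bottleneck 2. Total 2.
Augment S->well->pipe->gate->sink: bottleneck 3. Total 5.
Augment S->well->pipe->relay->sink: bottleneck 1. Total 6.
Augment S->junc->mux->relay->sink: bottleneck 2. Total 8.
No augmenting path remains in the residual graph.

8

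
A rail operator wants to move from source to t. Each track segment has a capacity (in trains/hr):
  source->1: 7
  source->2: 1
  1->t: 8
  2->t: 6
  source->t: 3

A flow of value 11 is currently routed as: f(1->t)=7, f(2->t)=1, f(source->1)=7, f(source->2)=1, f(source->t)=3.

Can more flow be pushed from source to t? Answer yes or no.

No

Residual reachable from source: {source}; t is not reachable.
Saturated cut: source->1, source->2, source->t with total capacity 11 = current flow value. Flow is maximum.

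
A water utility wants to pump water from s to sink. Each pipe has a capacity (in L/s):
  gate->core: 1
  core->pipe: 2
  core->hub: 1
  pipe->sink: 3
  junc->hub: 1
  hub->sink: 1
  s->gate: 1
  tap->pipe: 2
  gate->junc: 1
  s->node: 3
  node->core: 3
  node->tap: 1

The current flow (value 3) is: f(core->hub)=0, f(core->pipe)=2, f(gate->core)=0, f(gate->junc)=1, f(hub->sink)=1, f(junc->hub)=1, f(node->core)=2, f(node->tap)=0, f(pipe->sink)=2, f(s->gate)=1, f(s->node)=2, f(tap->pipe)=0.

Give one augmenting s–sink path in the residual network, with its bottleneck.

s->node->tap->pipe->sink, bottleneck 1

Residual along s->node->tap->pipe->sink: s->node: 1, node->tap: 1, tap->pipe: 2, pipe->sink: 1.
Bottleneck = min = 1.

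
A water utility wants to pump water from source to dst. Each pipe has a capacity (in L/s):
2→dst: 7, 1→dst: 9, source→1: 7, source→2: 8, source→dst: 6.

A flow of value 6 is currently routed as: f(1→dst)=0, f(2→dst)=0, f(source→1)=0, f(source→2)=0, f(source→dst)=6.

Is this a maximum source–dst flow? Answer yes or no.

Residual path source→1→dst has bottleneck 7 > 0.
Pushing 7 along it raises the flow to 13, so the given flow is not maximum.

No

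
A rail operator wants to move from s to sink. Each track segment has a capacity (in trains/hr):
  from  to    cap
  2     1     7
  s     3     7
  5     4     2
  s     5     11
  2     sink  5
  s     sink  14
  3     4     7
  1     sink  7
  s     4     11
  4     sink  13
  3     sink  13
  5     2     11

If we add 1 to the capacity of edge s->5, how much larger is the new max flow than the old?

Original max flow = 43.
After raising cap(s->5), augmenting paths through that edge carry 1 more unit.
New max flow = 44. Increase = 1.

1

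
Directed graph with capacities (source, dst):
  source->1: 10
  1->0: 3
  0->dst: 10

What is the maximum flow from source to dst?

Augment source->1->0->dst: bottleneck 3. Total 3.
No augmenting path remains in the residual graph.

3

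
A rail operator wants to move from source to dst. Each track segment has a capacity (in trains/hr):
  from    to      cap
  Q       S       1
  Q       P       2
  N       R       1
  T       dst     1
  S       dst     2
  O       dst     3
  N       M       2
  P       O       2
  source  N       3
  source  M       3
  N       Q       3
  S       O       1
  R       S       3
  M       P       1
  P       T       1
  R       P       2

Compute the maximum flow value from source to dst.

4

Augment source→N→Q→S→dst: bottleneck 1. Total 1.
Augment source→N→R→S→dst: bottleneck 1. Total 2.
Augment source→M→P→T→dst: bottleneck 1. Total 3.
Augment source→N→Q→P→O→dst: bottleneck 1. Total 4.
No augmenting path remains in the residual graph.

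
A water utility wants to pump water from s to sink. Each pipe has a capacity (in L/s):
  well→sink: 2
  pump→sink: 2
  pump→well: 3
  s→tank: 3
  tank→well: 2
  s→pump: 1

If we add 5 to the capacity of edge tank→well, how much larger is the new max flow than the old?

Original max flow = 3.
Even with extra capacity on tank→well, another cut of capacity 3 remains binding.
New max flow = 3. Increase = 0.

0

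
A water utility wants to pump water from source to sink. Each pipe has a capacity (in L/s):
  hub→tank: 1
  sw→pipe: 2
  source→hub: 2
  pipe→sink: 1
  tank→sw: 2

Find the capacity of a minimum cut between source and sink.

1

Max flow = 1 (via 1 augmenting path).
In the residual at optimum, the set reachable from source is {hub, source}.
Cut edges: hub→tank (cap 1). Sum = 1.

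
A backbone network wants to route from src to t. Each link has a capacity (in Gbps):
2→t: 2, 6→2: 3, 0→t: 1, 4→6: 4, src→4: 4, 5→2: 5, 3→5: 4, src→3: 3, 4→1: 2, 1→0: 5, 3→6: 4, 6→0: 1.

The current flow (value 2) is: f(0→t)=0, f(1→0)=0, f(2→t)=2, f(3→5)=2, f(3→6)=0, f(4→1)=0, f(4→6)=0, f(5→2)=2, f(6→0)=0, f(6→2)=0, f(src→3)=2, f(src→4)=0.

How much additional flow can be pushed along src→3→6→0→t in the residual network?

Residual capacities along the path: src→3: 1, 3→6: 4, 6→0: 1, 0→t: 1.
Minimum is 1.

1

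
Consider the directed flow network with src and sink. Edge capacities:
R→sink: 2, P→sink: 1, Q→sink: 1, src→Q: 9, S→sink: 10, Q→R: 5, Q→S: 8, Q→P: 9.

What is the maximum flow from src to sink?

9

Augment src→Q→sink: bottleneck 1. Total 1.
Augment src→Q→R→sink: bottleneck 2. Total 3.
Augment src→Q→P→sink: bottleneck 1. Total 4.
Augment src→Q→S→sink: bottleneck 5. Total 9.
No augmenting path remains in the residual graph.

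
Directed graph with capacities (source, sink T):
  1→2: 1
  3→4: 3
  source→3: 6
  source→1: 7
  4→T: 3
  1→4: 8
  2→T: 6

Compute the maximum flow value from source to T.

4

Augment source→1→2→T: bottleneck 1. Total 1.
Augment source→1→4→T: bottleneck 3. Total 4.
No augmenting path remains in the residual graph.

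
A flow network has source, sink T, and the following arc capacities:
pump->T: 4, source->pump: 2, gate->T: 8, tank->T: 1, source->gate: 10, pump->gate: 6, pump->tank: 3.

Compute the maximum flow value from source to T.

Augment source->pump->T: bottleneck 2. Total 2.
Augment source->gate->T: bottleneck 8. Total 10.
No augmenting path remains in the residual graph.

10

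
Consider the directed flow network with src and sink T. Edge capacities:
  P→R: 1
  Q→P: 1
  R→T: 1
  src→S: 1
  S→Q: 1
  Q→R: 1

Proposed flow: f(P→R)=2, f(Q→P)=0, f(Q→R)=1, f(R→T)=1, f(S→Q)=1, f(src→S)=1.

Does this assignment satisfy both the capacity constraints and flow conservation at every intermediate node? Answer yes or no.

No

Capacity violated on P→R: flow 2 > capacity 1.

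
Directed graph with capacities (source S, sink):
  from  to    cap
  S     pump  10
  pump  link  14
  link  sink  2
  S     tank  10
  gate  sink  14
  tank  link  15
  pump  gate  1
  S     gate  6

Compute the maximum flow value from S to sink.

Augment S->gate->sink: bottleneck 6. Total 6.
Augment S->tank->link->sink: bottleneck 2. Total 8.
Augment S->pump->gate->sink: bottleneck 1. Total 9.
No augmenting path remains in the residual graph.

9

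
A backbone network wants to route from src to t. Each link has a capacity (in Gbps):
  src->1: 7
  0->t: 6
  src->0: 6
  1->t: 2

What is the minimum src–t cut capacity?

Max flow = 8 (via 2 augmenting paths).
In the residual at optimum, the set reachable from src is {1, src}.
Cut edges: src->0 (cap 6), 1->t (cap 2). Sum = 8.

8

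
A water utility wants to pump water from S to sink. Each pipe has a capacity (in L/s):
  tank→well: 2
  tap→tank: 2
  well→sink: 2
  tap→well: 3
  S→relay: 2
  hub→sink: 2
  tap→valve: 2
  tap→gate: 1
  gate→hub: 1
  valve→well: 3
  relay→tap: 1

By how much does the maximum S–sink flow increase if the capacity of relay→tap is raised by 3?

Original max flow = 1.
After raising cap(relay→tap), augmenting paths through that edge carry 1 more unit.
New max flow = 2. Increase = 1.

1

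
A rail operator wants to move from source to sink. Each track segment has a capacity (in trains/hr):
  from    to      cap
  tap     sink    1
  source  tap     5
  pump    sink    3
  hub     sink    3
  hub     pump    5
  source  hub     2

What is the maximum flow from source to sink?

Augment source->hub->sink: bottleneck 2. Total 2.
Augment source->tap->sink: bottleneck 1. Total 3.
No augmenting path remains in the residual graph.

3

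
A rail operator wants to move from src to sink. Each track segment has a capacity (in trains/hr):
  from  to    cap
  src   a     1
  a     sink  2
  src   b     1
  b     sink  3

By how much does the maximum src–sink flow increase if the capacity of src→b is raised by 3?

2

Original max flow = 2.
After raising cap(src→b), augmenting paths through that edge carry 2 more units.
New max flow = 4. Increase = 2.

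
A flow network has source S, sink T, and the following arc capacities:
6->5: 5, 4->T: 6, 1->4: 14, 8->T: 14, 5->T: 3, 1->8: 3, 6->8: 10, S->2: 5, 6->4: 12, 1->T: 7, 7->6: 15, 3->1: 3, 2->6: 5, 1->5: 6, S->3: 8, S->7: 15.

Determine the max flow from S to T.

22

Augment S->3->1->T: bottleneck 3. Total 3.
Augment S->7->6->5->T: bottleneck 3. Total 6.
Augment S->7->6->8->T: bottleneck 10. Total 16.
Augment S->7->6->4->T: bottleneck 2. Total 18.
Augment S->2->6->4->T: bottleneck 4. Total 22.
No augmenting path remains in the residual graph.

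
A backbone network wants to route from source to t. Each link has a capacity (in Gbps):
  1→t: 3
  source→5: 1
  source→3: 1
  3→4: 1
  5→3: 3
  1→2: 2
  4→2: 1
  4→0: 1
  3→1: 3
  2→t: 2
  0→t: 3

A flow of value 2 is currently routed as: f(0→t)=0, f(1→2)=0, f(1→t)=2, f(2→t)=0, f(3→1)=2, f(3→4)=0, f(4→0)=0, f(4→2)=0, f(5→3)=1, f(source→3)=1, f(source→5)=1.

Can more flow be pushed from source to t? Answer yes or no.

Residual reachable from source: {source}; t is not reachable.
Saturated cut: source→5, source→3 with total capacity 2 = current flow value. Flow is maximum.

No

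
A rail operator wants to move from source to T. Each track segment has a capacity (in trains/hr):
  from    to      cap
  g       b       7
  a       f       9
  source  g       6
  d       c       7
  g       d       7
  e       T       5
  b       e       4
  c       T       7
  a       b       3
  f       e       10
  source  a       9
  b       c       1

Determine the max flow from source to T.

12

Augment source->g->d->c->T: bottleneck 6. Total 6.
Augment source->a->b->c->T: bottleneck 1. Total 7.
Augment source->a->b->e->T: bottleneck 2. Total 9.
Augment source->a->f->e->T: bottleneck 3. Total 12.
No augmenting path remains in the residual graph.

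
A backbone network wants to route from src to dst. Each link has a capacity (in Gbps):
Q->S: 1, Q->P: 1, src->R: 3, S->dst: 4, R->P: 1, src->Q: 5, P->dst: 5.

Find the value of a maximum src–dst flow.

Augment src->Q->S->dst: bottleneck 1. Total 1.
Augment src->Q->P->dst: bottleneck 1. Total 2.
Augment src->R->P->dst: bottleneck 1. Total 3.
No augmenting path remains in the residual graph.

3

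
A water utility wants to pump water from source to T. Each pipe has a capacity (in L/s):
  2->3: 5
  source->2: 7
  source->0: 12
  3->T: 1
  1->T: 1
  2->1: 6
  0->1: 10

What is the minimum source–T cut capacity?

2

Max flow = 2 (via 2 augmenting paths).
In the residual at optimum, the set reachable from source is {0, 1, 2, 3, source}.
Cut edges: 3->T (cap 1), 1->T (cap 1). Sum = 2.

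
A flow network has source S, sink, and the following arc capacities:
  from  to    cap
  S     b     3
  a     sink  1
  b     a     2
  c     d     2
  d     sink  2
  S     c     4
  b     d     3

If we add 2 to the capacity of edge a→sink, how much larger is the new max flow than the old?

1

Original max flow = 3.
After raising cap(a→sink), augmenting paths through that edge carry 1 more unit.
New max flow = 4. Increase = 1.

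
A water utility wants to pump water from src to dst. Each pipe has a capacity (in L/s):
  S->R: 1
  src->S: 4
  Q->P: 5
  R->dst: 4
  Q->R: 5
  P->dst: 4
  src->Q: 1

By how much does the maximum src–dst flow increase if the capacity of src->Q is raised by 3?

3

Original max flow = 2.
After raising cap(src->Q), augmenting paths through that edge carry 3 more units.
New max flow = 5. Increase = 3.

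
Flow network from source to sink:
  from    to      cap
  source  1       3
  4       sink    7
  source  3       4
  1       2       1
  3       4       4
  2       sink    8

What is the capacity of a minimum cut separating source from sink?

Max flow = 5 (via 2 augmenting paths).
In the residual at optimum, the set reachable from source is {1, source}.
Cut edges: 1→2 (cap 1), source→3 (cap 4). Sum = 5.

5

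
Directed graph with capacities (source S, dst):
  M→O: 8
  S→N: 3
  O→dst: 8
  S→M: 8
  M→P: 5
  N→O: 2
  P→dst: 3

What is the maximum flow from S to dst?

10

Augment S→M→P→dst: bottleneck 3. Total 3.
Augment S→M→O→dst: bottleneck 5. Total 8.
Augment S→N→O→dst: bottleneck 2. Total 10.
No augmenting path remains in the residual graph.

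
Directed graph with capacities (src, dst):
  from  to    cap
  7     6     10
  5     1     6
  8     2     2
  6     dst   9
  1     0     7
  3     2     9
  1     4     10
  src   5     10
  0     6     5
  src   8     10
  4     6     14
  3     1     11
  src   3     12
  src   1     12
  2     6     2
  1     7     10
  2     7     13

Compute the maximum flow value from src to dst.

9

Augment src->8->2->6->dst: bottleneck 2. Total 2.
Augment src->1->4->6->dst: bottleneck 7. Total 9.
No augmenting path remains in the residual graph.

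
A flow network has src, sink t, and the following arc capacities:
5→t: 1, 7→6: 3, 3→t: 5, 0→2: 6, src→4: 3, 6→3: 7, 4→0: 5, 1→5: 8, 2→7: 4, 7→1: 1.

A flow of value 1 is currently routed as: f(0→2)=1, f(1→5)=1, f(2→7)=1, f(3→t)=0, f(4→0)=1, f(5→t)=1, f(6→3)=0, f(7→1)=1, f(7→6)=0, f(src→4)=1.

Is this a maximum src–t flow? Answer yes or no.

No

Residual path src→4→0→2→7→6→3→t has bottleneck 2 > 0.
Pushing 2 along it raises the flow to 3, so the given flow is not maximum.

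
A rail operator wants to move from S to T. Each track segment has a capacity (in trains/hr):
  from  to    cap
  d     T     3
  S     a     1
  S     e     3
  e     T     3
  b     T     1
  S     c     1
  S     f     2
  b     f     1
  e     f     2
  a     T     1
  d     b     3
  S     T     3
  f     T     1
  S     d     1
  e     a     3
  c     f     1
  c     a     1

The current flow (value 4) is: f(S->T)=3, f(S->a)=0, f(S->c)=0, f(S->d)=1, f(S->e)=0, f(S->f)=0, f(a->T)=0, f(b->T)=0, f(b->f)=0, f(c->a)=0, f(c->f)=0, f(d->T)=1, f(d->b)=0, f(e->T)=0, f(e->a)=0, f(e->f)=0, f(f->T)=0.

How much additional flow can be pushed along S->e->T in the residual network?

3

Residual capacities along the path: S->e: 3, e->T: 3.
Minimum is 3.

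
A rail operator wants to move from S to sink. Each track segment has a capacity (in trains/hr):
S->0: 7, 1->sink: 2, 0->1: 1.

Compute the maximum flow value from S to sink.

Augment S->0->1->sink: bottleneck 1. Total 1.
No augmenting path remains in the residual graph.

1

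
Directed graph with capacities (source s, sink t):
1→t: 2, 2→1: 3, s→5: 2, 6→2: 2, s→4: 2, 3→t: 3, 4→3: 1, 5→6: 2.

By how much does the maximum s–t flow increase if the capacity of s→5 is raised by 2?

Original max flow = 3.
Even with extra capacity on s→5, another cut of capacity 3 remains binding.
New max flow = 3. Increase = 0.

0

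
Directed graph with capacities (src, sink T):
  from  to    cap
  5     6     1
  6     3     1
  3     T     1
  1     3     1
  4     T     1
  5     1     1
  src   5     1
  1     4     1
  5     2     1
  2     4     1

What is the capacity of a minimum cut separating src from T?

1

Max flow = 1 (via 1 augmenting path).
In the residual at optimum, the set reachable from src is {src}.
Cut edges: src→5 (cap 1). Sum = 1.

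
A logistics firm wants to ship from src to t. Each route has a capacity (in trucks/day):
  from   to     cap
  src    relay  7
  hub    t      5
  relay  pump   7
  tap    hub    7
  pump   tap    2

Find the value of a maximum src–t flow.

2

Augment src→relay→pump→tap→hub→t: bottleneck 2. Total 2.
No augmenting path remains in the residual graph.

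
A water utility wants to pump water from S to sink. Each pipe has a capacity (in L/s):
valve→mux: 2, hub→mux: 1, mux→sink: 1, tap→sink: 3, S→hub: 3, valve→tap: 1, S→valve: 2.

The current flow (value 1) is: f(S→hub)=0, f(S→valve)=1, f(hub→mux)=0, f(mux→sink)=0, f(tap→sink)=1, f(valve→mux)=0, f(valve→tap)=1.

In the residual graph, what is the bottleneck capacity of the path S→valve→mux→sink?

Residual capacities along the path: S→valve: 1, valve→mux: 2, mux→sink: 1.
Minimum is 1.

1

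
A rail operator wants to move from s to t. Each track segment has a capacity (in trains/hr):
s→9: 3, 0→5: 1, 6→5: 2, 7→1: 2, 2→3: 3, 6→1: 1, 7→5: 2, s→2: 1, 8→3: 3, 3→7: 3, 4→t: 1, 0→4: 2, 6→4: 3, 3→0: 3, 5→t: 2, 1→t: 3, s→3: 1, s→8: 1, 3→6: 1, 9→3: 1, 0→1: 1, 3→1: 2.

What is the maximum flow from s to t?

4

Augment s→3→1→t: bottleneck 1. Total 1.
Augment s→9→3→1→t: bottleneck 1. Total 2.
Augment s→8→3→0→4→t: bottleneck 1. Total 3.
Augment s→2→3→0→1→t: bottleneck 1. Total 4.
No augmenting path remains in the residual graph.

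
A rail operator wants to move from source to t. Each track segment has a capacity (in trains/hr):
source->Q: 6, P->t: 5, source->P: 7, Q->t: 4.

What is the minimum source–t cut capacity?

9

Max flow = 9 (via 2 augmenting paths).
In the residual at optimum, the set reachable from source is {P, Q, source}.
Cut edges: P->t (cap 5), Q->t (cap 4). Sum = 9.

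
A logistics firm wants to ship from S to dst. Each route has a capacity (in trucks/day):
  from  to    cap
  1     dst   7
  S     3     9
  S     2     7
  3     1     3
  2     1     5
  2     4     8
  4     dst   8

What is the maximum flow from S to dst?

10

Augment S→2→4→dst: bottleneck 7. Total 7.
Augment S→3→1→dst: bottleneck 3. Total 10.
No augmenting path remains in the residual graph.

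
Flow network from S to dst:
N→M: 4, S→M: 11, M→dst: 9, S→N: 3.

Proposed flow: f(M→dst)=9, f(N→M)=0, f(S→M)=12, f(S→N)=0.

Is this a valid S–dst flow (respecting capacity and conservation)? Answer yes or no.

No

Capacity violated on S→M: flow 12 > capacity 11.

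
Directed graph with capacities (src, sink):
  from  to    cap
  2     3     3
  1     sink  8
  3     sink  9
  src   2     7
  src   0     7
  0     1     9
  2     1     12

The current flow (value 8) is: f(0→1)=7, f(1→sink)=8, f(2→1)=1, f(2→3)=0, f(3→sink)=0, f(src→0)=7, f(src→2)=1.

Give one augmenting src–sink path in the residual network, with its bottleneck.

src→2→3→sink, bottleneck 3

Residual along src→2→3→sink: src→2: 6, 2→3: 3, 3→sink: 9.
Bottleneck = min = 3.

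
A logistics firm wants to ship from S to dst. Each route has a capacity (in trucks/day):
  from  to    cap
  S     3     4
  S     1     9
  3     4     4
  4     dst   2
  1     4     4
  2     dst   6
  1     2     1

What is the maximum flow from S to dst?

Augment S→1→2→dst: bottleneck 1. Total 1.
Augment S→1→4→dst: bottleneck 2. Total 3.
No augmenting path remains in the residual graph.

3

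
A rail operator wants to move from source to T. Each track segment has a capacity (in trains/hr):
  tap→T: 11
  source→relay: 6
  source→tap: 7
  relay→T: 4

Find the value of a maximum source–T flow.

11

Augment source→relay→T: bottleneck 4. Total 4.
Augment source→tap→T: bottleneck 7. Total 11.
No augmenting path remains in the residual graph.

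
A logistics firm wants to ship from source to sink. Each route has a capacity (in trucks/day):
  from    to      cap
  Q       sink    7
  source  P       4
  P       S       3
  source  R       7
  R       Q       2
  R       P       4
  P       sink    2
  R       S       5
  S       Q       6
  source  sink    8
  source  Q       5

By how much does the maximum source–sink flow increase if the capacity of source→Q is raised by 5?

Original max flow = 17.
Edge source→Q does not cross the min cut (source side {P, Q, R, S, source}), so extra capacity there cannot help.
New max flow = 17. Increase = 0.

0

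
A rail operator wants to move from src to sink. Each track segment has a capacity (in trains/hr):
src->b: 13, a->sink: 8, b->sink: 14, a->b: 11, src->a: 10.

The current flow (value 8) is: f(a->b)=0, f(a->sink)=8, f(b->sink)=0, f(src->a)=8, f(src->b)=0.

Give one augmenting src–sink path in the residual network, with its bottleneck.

src->b->sink, bottleneck 13

Residual along src->b->sink: src->b: 13, b->sink: 14.
Bottleneck = min = 13.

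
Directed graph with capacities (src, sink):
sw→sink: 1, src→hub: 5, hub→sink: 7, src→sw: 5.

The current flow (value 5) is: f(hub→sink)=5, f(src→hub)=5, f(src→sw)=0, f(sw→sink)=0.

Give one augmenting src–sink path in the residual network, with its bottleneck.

src→sw→sink, bottleneck 1

Residual along src→sw→sink: src→sw: 5, sw→sink: 1.
Bottleneck = min = 1.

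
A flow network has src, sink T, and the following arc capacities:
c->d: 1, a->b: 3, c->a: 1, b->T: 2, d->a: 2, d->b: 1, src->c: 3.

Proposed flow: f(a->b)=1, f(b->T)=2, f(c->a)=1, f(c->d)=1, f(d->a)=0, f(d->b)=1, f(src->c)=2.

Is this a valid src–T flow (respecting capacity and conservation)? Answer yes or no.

Every edge has 0 ≤ f(e) ≤ cap(e).
At each intermediate node, inflow equals outflow.

Yes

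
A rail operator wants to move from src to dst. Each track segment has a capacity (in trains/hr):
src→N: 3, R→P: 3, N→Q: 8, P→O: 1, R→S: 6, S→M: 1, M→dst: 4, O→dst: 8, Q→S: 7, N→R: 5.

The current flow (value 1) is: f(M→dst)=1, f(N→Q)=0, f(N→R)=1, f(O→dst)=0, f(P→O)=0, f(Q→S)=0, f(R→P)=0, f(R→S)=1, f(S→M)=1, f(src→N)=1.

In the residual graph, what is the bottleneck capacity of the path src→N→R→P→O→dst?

Residual capacities along the path: src→N: 2, N→R: 4, R→P: 3, P→O: 1, O→dst: 8.
Minimum is 1.

1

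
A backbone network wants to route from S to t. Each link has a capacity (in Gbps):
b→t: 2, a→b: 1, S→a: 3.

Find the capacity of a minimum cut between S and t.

1

Max flow = 1 (via 1 augmenting path).
In the residual at optimum, the set reachable from S is {S, a}.
Cut edges: a→b (cap 1). Sum = 1.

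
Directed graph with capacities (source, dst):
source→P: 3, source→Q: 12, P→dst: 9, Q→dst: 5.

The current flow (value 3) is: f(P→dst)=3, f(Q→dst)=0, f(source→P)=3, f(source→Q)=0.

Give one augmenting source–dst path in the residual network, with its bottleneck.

Residual along source→Q→dst: source→Q: 12, Q→dst: 5.
Bottleneck = min = 5.

source→Q→dst, bottleneck 5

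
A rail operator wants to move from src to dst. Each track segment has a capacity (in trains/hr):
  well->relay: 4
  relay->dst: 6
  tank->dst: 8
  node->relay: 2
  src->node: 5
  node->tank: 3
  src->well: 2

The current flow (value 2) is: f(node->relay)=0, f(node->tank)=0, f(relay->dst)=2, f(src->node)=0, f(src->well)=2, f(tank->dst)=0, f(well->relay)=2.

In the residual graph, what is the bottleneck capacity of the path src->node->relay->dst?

2

Residual capacities along the path: src->node: 5, node->relay: 2, relay->dst: 4.
Minimum is 2.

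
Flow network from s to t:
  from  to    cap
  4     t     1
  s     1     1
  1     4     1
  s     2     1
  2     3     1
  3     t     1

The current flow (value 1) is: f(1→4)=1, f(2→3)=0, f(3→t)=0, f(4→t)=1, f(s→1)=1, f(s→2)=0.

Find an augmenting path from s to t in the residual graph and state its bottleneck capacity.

s→2→3→t, bottleneck 1

Residual along s→2→3→t: s→2: 1, 2→3: 1, 3→t: 1.
Bottleneck = min = 1.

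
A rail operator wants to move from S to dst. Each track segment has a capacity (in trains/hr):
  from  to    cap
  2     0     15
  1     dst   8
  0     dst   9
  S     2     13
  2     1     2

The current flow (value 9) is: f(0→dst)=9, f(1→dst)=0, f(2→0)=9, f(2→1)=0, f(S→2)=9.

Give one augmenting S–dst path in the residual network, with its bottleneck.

Residual along S→2→1→dst: S→2: 4, 2→1: 2, 1→dst: 8.
Bottleneck = min = 2.

S→2→1→dst, bottleneck 2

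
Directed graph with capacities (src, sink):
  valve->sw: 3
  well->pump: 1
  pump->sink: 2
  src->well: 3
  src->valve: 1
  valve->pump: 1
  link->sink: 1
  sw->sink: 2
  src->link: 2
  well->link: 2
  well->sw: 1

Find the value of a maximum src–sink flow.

4

Augment src->link->sink: bottleneck 1. Total 1.
Augment src->valve->sw->sink: bottleneck 1. Total 2.
Augment src->well->sw->sink: bottleneck 1. Total 3.
Augment src->well->pump->sink: bottleneck 1. Total 4.
No augmenting path remains in the residual graph.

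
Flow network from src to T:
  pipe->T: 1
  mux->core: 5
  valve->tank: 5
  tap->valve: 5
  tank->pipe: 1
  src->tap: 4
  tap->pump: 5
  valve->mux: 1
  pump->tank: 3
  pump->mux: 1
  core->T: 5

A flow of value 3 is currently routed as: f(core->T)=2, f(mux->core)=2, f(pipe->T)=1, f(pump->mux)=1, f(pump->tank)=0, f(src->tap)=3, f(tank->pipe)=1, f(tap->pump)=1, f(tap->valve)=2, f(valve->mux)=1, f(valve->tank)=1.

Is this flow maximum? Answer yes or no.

Yes

Residual reachable from src: {pump, src, tank, tap, valve}; T is not reachable.
Saturated cut: pump->mux, valve->mux, tank->pipe with total capacity 3 = current flow value. Flow is maximum.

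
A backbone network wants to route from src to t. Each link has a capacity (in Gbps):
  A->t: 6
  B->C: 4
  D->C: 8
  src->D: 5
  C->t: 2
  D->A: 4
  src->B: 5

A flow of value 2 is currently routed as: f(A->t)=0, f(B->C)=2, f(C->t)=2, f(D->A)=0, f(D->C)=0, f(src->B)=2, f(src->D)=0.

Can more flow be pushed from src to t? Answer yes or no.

Yes

Residual path src->D->A->t has bottleneck 4 > 0.
Pushing 4 along it raises the flow to 6, so the given flow is not maximum.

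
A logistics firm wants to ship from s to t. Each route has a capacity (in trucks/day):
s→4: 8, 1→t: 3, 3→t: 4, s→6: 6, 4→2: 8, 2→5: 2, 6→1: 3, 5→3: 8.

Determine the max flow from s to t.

5

Augment s→6→1→t: bottleneck 3. Total 3.
Augment s→4→2→5→3→t: bottleneck 2. Total 5.
No augmenting path remains in the residual graph.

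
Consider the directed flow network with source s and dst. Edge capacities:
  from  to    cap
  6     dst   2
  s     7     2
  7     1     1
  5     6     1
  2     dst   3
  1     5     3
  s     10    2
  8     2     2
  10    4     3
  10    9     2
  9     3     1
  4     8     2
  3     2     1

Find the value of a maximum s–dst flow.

3

Augment s->7->1->5->6->dst: bottleneck 1. Total 1.
Augment s->10->9->3->2->dst: bottleneck 1. Total 2.
Augment s->10->4->8->2->dst: bottleneck 1. Total 3.
No augmenting path remains in the residual graph.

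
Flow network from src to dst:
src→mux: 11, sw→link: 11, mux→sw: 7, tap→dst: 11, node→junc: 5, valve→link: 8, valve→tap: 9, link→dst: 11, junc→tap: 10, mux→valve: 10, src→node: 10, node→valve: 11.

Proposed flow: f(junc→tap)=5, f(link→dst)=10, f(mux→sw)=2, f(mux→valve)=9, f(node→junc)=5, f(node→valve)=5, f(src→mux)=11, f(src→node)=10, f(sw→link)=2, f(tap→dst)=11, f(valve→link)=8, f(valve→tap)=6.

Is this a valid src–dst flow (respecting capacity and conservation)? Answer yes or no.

Every edge has 0 ≤ f(e) ≤ cap(e).
At each intermediate node, inflow equals outflow.

Yes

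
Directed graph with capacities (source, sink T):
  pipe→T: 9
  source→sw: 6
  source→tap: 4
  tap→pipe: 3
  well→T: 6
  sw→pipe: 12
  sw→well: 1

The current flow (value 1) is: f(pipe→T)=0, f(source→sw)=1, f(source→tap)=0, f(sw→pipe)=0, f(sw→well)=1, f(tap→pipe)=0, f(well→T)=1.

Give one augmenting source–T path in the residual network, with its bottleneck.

Residual along source→sw→pipe→T: source→sw: 5, sw→pipe: 12, pipe→T: 9.
Bottleneck = min = 5.

source→sw→pipe→T, bottleneck 5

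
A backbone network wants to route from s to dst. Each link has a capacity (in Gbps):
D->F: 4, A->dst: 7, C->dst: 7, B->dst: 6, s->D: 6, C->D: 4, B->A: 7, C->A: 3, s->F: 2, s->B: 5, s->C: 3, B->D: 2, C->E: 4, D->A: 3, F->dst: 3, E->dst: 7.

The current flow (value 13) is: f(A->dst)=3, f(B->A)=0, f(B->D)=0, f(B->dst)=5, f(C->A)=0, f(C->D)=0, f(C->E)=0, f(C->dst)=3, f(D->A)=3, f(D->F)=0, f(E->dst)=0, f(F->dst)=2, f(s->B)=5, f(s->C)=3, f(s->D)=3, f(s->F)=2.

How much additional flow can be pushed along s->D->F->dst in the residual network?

1

Residual capacities along the path: s->D: 3, D->F: 4, F->dst: 1.
Minimum is 1.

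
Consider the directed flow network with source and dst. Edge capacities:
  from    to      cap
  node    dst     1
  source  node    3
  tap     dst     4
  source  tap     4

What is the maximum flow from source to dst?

5

Augment source→node→dst: bottleneck 1. Total 1.
Augment source→tap→dst: bottleneck 4. Total 5.
No augmenting path remains in the residual graph.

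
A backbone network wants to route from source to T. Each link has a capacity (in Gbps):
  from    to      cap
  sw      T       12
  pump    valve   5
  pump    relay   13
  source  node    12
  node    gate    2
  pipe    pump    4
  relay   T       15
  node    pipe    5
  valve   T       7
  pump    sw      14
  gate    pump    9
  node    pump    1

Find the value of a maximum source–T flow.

Augment source->node->pump->sw->T: bottleneck 1. Total 1.
Augment source->node->pipe->pump->sw->T: bottleneck 4. Total 5.
Augment source->node->gate->pump->sw->T: bottleneck 2. Total 7.
No augmenting path remains in the residual graph.

7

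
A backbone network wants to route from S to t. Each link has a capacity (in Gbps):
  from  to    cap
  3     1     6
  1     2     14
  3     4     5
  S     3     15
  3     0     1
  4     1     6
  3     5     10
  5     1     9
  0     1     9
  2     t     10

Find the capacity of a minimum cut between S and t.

10

Max flow = 10 (via 2 augmenting paths).
In the residual at optimum, the set reachable from S is {0, 1, 2, 3, 4, 5, S}.
Cut edges: 2→t (cap 10). Sum = 10.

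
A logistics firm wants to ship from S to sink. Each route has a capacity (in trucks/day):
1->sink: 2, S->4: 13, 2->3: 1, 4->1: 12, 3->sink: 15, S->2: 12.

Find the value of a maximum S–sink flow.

3

Augment S->2->3->sink: bottleneck 1. Total 1.
Augment S->4->1->sink: bottleneck 2. Total 3.
No augmenting path remains in the residual graph.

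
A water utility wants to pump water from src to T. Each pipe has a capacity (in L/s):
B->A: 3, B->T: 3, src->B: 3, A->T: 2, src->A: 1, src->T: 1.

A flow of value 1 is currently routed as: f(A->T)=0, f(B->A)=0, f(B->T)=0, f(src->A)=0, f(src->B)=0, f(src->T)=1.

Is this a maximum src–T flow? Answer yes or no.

Residual path src->B->T has bottleneck 3 > 0.
Pushing 3 along it raises the flow to 4, so the given flow is not maximum.

No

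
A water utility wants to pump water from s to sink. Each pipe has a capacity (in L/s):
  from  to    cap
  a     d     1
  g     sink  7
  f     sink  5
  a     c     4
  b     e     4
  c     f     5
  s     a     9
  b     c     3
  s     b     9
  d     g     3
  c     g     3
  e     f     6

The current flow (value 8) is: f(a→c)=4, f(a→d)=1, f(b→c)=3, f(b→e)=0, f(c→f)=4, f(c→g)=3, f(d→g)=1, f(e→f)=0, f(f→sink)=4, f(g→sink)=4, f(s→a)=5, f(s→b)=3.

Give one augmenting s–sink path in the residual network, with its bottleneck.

Residual along s→b→e→f→sink: s→b: 6, b→e: 4, e→f: 6, f→sink: 1.
Bottleneck = min = 1.

s→b→e→f→sink, bottleneck 1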